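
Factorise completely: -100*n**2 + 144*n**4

4*n**2*(6*n + 5)*(6*n - 5)

Pull out the common factor 4*n**2; 36*n**2 - 25 is a difference of squares.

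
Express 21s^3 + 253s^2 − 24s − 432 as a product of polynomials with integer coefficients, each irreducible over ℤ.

(3s + 4)(7s − 9)(s + 12)

Testing divisors of the constant over divisors of the leading coefficient, s = 9/7 is a root, giving the factor (7s − 9) and quotient 3s^2 + 40s + 48.
The remaining quadratic factors as (s + 12)(3s + 4).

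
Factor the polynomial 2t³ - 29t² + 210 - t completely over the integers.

By the rational root theorem, t = 3 is a root, so (t - 3) is a factor; dividing leaves 2t² - 23t - 70.
The remaining quadratic factors as (2t + 5)(t - 14).

(2t + 5)(t - 14)(t - 3)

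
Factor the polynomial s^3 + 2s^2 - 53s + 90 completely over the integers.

(s + 9)(s - 2)(s - 5)

Testing divisors of the constant over divisors of the leading coefficient, s = 2 is a root, so (s - 2) is a factor; dividing leaves s^2 + 4s - 45.
The remaining quadratic factors as (s - 5)(s + 9).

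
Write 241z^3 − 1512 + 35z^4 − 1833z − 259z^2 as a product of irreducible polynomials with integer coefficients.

Testing divisors of the constant over divisors of the leading coefficient, z = 3 is a root, so (z − 3) is a factor; dividing leaves 35z^3 + 346z^2 + 779z + 504.
Then z = −7 is a root, so (z + 7) divides it; the quotient is 35z^2 + 101z + 72.
The remaining quadratic factors as (7z + 9)(5z + 8).

(5z + 8)(7z + 9)(z + 7)(z − 3)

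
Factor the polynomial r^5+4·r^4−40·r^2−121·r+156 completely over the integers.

(r+4)·(r−1)·(r−3)·(r^2+4·r+13)

By the rational root theorem, r = 3 is a root, giving the factor (r−3) and quotient r^4+7·r^3+21·r^2+23·r−52.
Then r = −4 is a root, so (r+4) is a factor; dividing leaves r^3+3·r^2+9·r−13.
Continuing, r = 1 is a root, so (r−1) is a factor; dividing leaves r^2+4·r+13.
The quadratic r^2+4·r+13 has discriminant −36 < 0 and is irreducible over ℤ.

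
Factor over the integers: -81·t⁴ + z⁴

(z - 3·t)·(z + 3·t)·(z² + 9·t²)

(z)⁴ − (3·t)⁴ = ((z)² − (3·t)²)((z)² + (3·t)²); the first factor splits again, the second (z² + 9·t²) is irreducible.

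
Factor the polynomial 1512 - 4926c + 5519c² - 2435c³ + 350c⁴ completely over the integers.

(2c - 7)(5c - 4)(5c - 9)(7c - 6)

By the rational root theorem, c = 7/2 is a root, so (2c - 7) divides it; the quotient is 175c³ - 605c² + 642c - 216.
Continuing, c = 6/7 is a root, so (7c - 6) divides it; the quotient is 25c² - 65c + 36.
The remaining quadratic factors as (5c - 4)(5c - 9).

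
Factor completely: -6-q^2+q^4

(q^2+2)(q^2-3)

Substitute u = q^2 to get a quadratic in u, then factor.
q^2+2 is irreducible over ℤ (always positive, so no real roots).
q^2-3 is irreducible over ℤ (3 is not a perfect square).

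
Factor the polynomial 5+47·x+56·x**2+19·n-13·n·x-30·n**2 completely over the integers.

Group: -6·n·(5·n+8·x+1) + (7·x+5)·(5·n+8·x+1); both groups contain (5·n+8·x+1).

-(5·n+8·x+1)·(6·n-7·x-5)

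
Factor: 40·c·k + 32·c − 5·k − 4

Group as (40·c·k + 32·c) + (−5·k − 4) = 8·c·(5·k + 4) − (5·k + 4).
Both groups share the factor (5·k + 4).

(5·k + 4)·(8·c − 1)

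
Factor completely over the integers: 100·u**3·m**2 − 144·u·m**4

4·m**2·u·(5·u − 6·m)·(5·u + 6·m)

Factor out 4·u·m**2, leaving 25·u**2 − 36·m**2, which is a difference of two squares.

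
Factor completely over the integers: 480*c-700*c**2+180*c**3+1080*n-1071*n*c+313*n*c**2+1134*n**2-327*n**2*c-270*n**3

Group: 10*n*(-27*n**2-57*n*c+135*n-20*c**2+60*c) + (-9*c+8)*(-27*n**2-57*n*c+135*n-20*c**2+60*c); both groups contain (-27*n**2-57*n*c+135*n-20*c**2+60*c), so (10*n-9*c+8) is a factor with cofactor -27*n**2-57*n*c+135*n-20*c**2+60*c.
The cofactor groups again: -27*n**2-57*n*c+135*n-20*c**2+60*c = -9*n*(3*n+5*c-15) - 4*c*(3*n+5*c-15); both groups contain (3*n+5*c-15), giving -(9*n+4*c)*(3*n+5*c-15).

-(10*n-9*c+8)*(9*n+4*c)*(3*n+5*c-15)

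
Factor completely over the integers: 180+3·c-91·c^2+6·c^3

Testing divisors of the constant over divisors of the leading coefficient, c = 15 is a root, so (c-15) is a factor; dividing leaves 6·c^2-c-12.
The remaining quadratic factors as (2·c-3)(3·c+4).

(2·c-3)·(3·c+4)·(c-15)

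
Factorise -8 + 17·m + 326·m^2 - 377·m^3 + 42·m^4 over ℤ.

Testing divisors of the constant over divisors of the leading coefficient, m = 8 is a root, so (m - 8) divides it; the quotient is 42·m^3 - 41·m^2 - 2·m + 1.
Then m = 1 is a root, so (m - 1) divides it; the quotient is 42·m^2 + m - 1.
The remaining quadratic factors as (6·m + 1)(7·m - 1).

(6·m + 1)·(7·m - 1)·(m - 1)·(m - 8)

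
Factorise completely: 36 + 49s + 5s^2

(5s + 4)(s + 9)

Need a pair with product 5·36 = 180 and sum 49: that's 4 and 45.
Split the middle term: 5s^2 + 4s + 45s + 36 = s(5s + 4) + 9(5s + 4).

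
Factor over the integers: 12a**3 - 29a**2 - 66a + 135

(3a - 5)(4a + 9)(a - 3)

Trying the rational-root candidates, a = -9/4 is a root, so (4a + 9) divides it; the quotient is 3a**2 - 14a + 15.
The remaining quadratic factors as (a - 3)(3a - 5).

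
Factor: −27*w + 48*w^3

3*w*(4*w + 3)*(4*w − 3)

Pull out the common factor 3*w; 16*w^2 − 9 is a difference of squares.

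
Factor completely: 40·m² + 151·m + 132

Need a pair with product 40·132 = 5280 and sum 151: that's 55 and 96.
Split the middle term: 40·m² + 55·m + 96·m + 132 = 5·m·(8·m + 11) + 12·(8·m + 11).

(5·m + 12)·(8·m + 11)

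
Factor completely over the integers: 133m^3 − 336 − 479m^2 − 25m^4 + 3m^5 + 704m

(3m − 4)(m − 1)(m − 4)(m^2 − 2m + 21)

Testing divisors of the constant over divisors of the leading coefficient, m = 1 is a root, so (m − 1) divides it; the quotient is 3m^4 − 22m^3 + 111m^2 − 368m + 336.
Continuing, m = 4/3 is a root, giving the factor (3m − 4) and quotient m^3 − 6m^2 + 29m − 84.
Next, m = 4 is a root, so (m − 4) divides it; the quotient is m^2 − 2m + 21.
The quadratic m^2 − 2m + 21 has discriminant −80 < 0 and is irreducible over ℤ.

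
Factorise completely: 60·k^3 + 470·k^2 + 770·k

10·k·(2·k + 11)·(3·k + 7)

Pull out the common factor 10·k, then factor the remaining trinomial.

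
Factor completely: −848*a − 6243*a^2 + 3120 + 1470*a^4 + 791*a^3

(5*a + 4)*(6*a + 13)*(7*a − 12)*(7*a − 5)

Trying the rational-root candidates, a = −4/5 is a root, so (5*a + 4) divides it; the quotient is 294*a^3 − 77*a^2 − 1187*a + 780.
Continuing, a = 5/7 is a root, giving the factor (7*a − 5) and quotient 42*a^2 + 19*a − 156.
The remaining quadratic factors as (6*a + 13)(7*a − 12).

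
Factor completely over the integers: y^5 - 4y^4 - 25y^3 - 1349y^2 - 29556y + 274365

(y + 13)(y - 15)(y - 7)(y^2 + 5y + 201)

Testing divisors of the constant over divisors of the leading coefficient, y = 15 is a root, giving the factor (y - 15) and quotient y^4 + 11y^3 + 140y^2 + 751y - 18291.
Then y = 7 is a root, so (y - 7) divides it; the quotient is y^3 + 18y^2 + 266y + 2613.
Then y = -13 is a root, so (y + 13) divides it; the quotient is y^2 + 5y + 201.
The quadratic y^2 + 5y + 201 has discriminant -779 < 0 and is irreducible over ℤ.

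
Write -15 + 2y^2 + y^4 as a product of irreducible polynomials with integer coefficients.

Substitute u = y^2 to get a quadratic in u, then factor.
y^2 + 5 is irreducible over ℤ (always positive, so no real roots).
y^2 - 3 is irreducible over ℤ (3 is not a perfect square).

(y^2 + 5)(y^2 - 3)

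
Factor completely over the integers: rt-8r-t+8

Group as (rt-8r) + (-t+8) = r(t-8) - (t-8).
Both groups share the factor (t-8).

(r-1)(t-8)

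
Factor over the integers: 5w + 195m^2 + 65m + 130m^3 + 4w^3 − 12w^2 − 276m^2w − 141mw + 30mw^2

Group: 10m(13m^2 − 25mw + 13m − 2w^2 + w) + (−2w + 5)(13m^2 − 25mw + 13m − 2w^2 + w); both groups contain (13m^2 − 25mw + 13m − 2w^2 + w), so (10m − 2w + 5) is a factor with cofactor 13m^2 − 25mw + 13m − 2w^2 + w.
The cofactor groups again: 13m^2 − 25mw + 13m − 2w^2 + w = 13m(m − 2w + 1) + w(m − 2w + 1); both groups contain (m − 2w + 1), giving (13m + w)(m − 2w + 1).

(10m − 2w + 5)(13m + w)(m − 2w + 1)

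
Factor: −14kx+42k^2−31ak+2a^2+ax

(2a−3k+x)(a−14k)

Group: 2a(a−14k) + (−3k+x)(a−14k); both groups contain (a−14k).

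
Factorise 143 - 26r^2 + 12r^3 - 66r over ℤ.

(6r - 13)(2r^2 - 11)

Group as (12r^3 - 66r) + (-26r^2 + 143) = 6r(2r^2 - 11) - 13(2r^2 - 11).
Both groups share the factor (2r^2 - 11).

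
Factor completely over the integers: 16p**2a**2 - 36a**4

4a**2(2p - 3a)(2p + 3a)

Factor out 4a**2, leaving 4p**2 - 9a**2, which is a difference of two squares.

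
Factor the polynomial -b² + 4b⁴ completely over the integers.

b²(2b + 1)(2b - 1)

Pull out the common factor b², leaving 4b² - 1.
Recognize a difference of squares with the parts 2b and 1.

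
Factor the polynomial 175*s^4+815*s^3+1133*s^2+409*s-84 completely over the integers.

(5*s+12)*(5*s+7)*(7*s-1)*(s+1)

By the rational root theorem, s = -12/5 is a root, giving the factor (5*s+12) and quotient 35*s^3+79*s^2+37*s-7.
Next, s = -1 is a root, so (s+1) is a factor; dividing leaves 35*s^2+44*s-7.
The remaining quadratic factors as (7*s-1)(5*s+7).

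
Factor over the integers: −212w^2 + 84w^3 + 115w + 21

Trying the rational-root candidates, w = 3/2 is a root, so (2w − 3) is a factor; dividing leaves 42w^2 − 43w − 7.
The remaining quadratic factors as (6w − 7)(7w + 1).

(2w − 3)(6w − 7)(7w + 1)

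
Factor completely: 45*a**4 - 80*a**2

5*a**2*(3*a + 4)*(3*a - 4)

Every term has a factor of 5*a**2. Then 9*a**2 - 16 = (3*a)² − (4)².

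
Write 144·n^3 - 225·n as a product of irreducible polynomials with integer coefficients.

9·n·(4·n + 5)·(4·n - 5)

Every term has a factor of 9·n. Then 16·n^2 - 25 = (4·n)² − (5)².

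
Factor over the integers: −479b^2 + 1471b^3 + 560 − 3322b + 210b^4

Testing divisors of the constant over divisors of the leading coefficient, b = −8/5 is a root, so (5b + 8) is a factor; dividing leaves 42b^3 + 227b^2 − 459b + 70.
Then b = 10/7 is a root, so (7b − 10) divides it; the quotient is 6b^2 + 41b − 7.
The remaining quadratic factors as (b + 7)(6b − 1).

(5b + 8)(6b − 1)(7b − 10)(b + 7)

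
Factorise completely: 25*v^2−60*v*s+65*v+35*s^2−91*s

Group: 5*v*(5*v−5*s+13) − 7*s*(5*v−5*s+13); both groups contain (5*v−5*s+13).

(5*v−5*s+13)*(5*v−7*s)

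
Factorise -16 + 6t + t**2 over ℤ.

Two integers with product -16 and sum 6 are 8 and -2.

(t + 8)(t - 2)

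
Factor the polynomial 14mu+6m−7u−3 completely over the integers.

(2m−1)(7u+3)

Group as (14mu+6m) + (−7u−3) = 2m(7u+3) − (7u+3).
Both groups share the factor (7u+3).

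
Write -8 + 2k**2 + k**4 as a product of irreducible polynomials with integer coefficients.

Substitute u = k**2 to get a quadratic in u, then factor.
k**2 - 2 is irreducible over ℤ (2 is not a perfect square).
k**2 + 4 is irreducible over ℤ (sum of squares).

(k**2 + 4)(k**2 - 2)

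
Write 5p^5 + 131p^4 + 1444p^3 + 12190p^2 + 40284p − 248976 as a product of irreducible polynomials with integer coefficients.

(5p − 14)(p + 12)(p + 13)(p^2 + 4p + 114)

Among the possible rational roots, p = −13 is a root, so (p + 13) divides it; the quotient is 5p^4 + 66p^3 + 586p^2 + 4572p − 19152.
Next, p = −12 is a root, so (p + 12) divides it; the quotient is 5p^3 + 6p^2 + 514p − 1596.
Continuing, p = 14/5 is a root, so (5p − 14) is a factor; dividing leaves p^2 + 4p + 114.
The quadratic p^2 + 4p + 114 has discriminant −440 < 0 and is irreducible over ℤ.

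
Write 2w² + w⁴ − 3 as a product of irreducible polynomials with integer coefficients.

(w + 1)(w − 1)(w² + 3)

Substitute u = w² to get a quadratic in u, then factor.
w² + 3 is irreducible over ℤ (always positive, so no real roots).
w² − 1 is a difference of squares.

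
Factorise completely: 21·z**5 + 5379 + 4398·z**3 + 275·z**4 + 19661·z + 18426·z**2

(3·z + 11)·(7·z + 3)·(z + 1)·(z**2 + 8·z + 163)

Testing divisors of the constant over divisors of the leading coefficient, z = -1 is a root, so (z + 1) is a factor; dividing leaves 21·z**4 + 254·z**3 + 4144·z**2 + 14282·z + 5379.
Then z = -3/7 is a root, so (7·z + 3) is a factor; dividing leaves 3·z**3 + 35·z**2 + 577·z + 1793.
Continuing, z = -11/3 is a root, so (3·z + 11) divides it; the quotient is z**2 + 8·z + 163.
The quadratic z**2 + 8·z + 163 has discriminant -588 < 0 and is irreducible over ℤ.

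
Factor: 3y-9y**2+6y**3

Pull out the common factor 3y, then factor the remaining trinomial.

3y(2y-1)(y-1)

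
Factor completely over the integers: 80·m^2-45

5·(4·m+3)·(4·m-3)

Pull out the common factor 5; 16·m^2-9 is a difference of squares.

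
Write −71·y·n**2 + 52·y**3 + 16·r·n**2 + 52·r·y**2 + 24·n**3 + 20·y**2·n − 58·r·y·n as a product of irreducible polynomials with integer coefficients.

(13·y − 8·n)·(2·y − n)·(2·r + 2·y + 3·n)

Group: 2·r·(26·y**2 − 29·y·n + 8·n**2) + (2·y + 3·n)·(26·y**2 − 29·y·n + 8·n**2); both groups contain (26·y**2 − 29·y·n + 8·n**2), so (2·r + 2·y + 3·n) is a factor with cofactor 26·y**2 − 29·y·n + 8·n**2.
The cofactor groups again: 26·y**2 − 29·y·n + 8·n**2 = 13·y·(2·y − n) − 8·n·(2·y − n); both groups contain (2·y − n), giving (13·y − 8·n)·(2·y − n).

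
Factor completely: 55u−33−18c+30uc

(5u−3)(6c+11)

Group as (30uc+55u) + (−18c−33) = 5u(6c+11) − 3(6c+11).
Both groups share the factor (6c+11).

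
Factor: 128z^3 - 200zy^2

Factor out 8z, leaving 16z^2 - 25y^2, which is a difference of two squares.

8z(4z - 5y)(4z + 5y)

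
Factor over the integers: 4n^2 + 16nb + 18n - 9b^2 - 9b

Group: 2n(2n + 9b + 9) - b(2n + 9b + 9); both groups contain (2n + 9b + 9).

(2n - b)(2n + 9b + 9)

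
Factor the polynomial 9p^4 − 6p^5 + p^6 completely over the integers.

p^4(p − 3)^2

Factor out p^4 first: what remains is p^2 − 6p + 9.
Recognize a perfect-square trinomial with the parts 3 and p.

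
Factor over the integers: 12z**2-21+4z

(2z+3)(6z-7)

Need a pair with product 12·(-21) = -252 and sum 4: that's -14 and 18.
Split the middle term: 12z**2-14z + 18z-21 = 2z(6z-7) + 3(6z-7).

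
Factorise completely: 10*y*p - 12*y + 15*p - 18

(2*y + 3)*(5*p - 6)

Group as (10*y*p - 12*y) + (15*p - 18) = 2*y*(5*p - 6) + 3*(5*p - 6).
Both groups share the factor (5*p - 6).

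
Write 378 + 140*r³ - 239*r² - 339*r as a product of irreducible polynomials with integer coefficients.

(4*r - 9)*(5*r + 7)*(7*r - 6)

By the rational root theorem, r = 9/4 is a root, so (4*r - 9) divides it; the quotient is 35*r² + 19*r - 42.
The remaining quadratic factors as (5*r + 7)(7*r - 6).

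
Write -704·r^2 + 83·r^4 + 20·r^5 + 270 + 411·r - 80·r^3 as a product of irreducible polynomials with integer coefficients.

(4·r - 9)·(5·r + 2)·(r - 1)·(r^2 + 7·r + 15)

By the rational root theorem, r = -2/5 is a root, giving the factor (5·r + 2) and quotient 4·r^4 + 15·r^3 - 22·r^2 - 132·r + 135.
Then r = 9/4 is a root, so (4·r - 9) is a factor; dividing leaves r^3 + 6·r^2 + 8·r - 15.
Then r = 1 is a root, so (r - 1) divides it; the quotient is r^2 + 7·r + 15.
The quadratic r^2 + 7·r + 15 has discriminant -11 < 0 and is irreducible over ℤ.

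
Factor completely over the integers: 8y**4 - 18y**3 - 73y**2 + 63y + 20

(2y + 5)(4y + 1)(y - 1)(y - 4)

By the rational root theorem, y = -1/4 is a root, so (4y + 1) is a factor; dividing leaves 2y**3 - 5y**2 - 17y + 20.
Next, y = 1 is a root, so (y - 1) is a factor; dividing leaves 2y**2 - 3y - 20.
The remaining quadratic factors as (2y + 5)(y - 4).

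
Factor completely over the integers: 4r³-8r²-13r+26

(r-2)(4r²-13)

Group as (4r³-13r) + (-8r²+26) = r(4r²-13) - 2(4r²-13).
Both groups share the factor (4r²-13).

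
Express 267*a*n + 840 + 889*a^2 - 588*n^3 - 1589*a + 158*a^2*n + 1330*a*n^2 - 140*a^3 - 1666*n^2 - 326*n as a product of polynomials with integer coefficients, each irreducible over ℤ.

-(4*a - 14*n - 15)*(5*a + 14*n - 8)*(7*a - 3*n - 7)

Group: 5*a*(-28*a^2 + 110*a*n + 133*a - 42*n^2 - 143*n - 105) + (14*n - 8)*(-28*a^2 + 110*a*n + 133*a - 42*n^2 - 143*n - 105); both groups contain (-28*a^2 + 110*a*n + 133*a - 42*n^2 - 143*n - 105), so (5*a + 14*n - 8) is a factor with cofactor -28*a^2 + 110*a*n + 133*a - 42*n^2 - 143*n - 105.
The cofactor groups again: -28*a^2 + 110*a*n + 133*a - 42*n^2 - 143*n - 105 = -7*a*(4*a - 14*n - 15) + (3*n + 7)*(4*a - 14*n - 15); both groups contain (4*a - 14*n - 15), giving -(7*a - 3*n - 7)*(4*a - 14*n - 15).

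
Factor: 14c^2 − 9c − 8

(2c + 1)(7c − 8)

Need a pair with product 14·(−8) = −112 and sum −9: that's −16 and 7.
Split the middle term: 14c^2 − 16c + 7c − 8 = 2c(7c − 8) + (7c − 8).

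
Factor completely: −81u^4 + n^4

(n)⁴ − (3u)⁴ = ((n)² − (3u)²)((n)² + (3u)²); the first factor splits again, the second (n^2 + 9u^2) is irreducible.

(n + 3u)(n − 3u)(n^2 + 9u^2)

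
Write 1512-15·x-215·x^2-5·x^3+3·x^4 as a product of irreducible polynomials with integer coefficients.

Testing divisors of the constant over divisors of the leading coefficient, x = 9 is a root, giving the factor (x-9) and quotient 3·x^3+22·x^2-17·x-168.
Next, x = -7 is a root, so (x+7) is a factor; dividing leaves 3·x^2+x-24.
The remaining quadratic factors as (3·x-8)(x+3).

(3·x-8)·(x+3)·(x+7)·(x-9)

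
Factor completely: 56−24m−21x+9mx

Group as (9mx−24m) + (−21x+56) = 3m(3x−8) − 7(3x−8).
Both groups share the factor (3x−8).

(3m−7)(3x−8)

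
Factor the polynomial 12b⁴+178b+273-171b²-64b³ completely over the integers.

(2b-3)(6b+13)(b+1)(b-7)

Testing divisors of the constant over divisors of the leading coefficient, b = 7 is a root, so (b-7) is a factor; dividing leaves 12b³+20b²-31b-39.
Then b = 3/2 is a root, giving the factor (2b-3) and quotient 6b²+19b+13.
The remaining quadratic factors as (6b+13)(b+1).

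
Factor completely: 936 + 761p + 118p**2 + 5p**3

By the rational root theorem, p = −9 is a root, so (p + 9) divides it; the quotient is 5p**2 + 73p + 104.
The remaining quadratic factors as (p + 13)(5p + 8).

(5p + 8)(p + 13)(p + 9)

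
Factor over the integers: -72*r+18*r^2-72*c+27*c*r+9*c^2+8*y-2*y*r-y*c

-(y-9*c-9*r)*(c+2*r-8)

Group: -y*(c+2*r-8) + (9*c+9*r)*(c+2*r-8); both groups contain (c+2*r-8).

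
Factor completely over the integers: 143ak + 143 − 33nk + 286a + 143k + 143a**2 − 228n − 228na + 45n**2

(15n − 11a − 11k − 11)(3n − 13a − 13)

Group: 3n(15n − 11a − 11k − 11) + (−13a − 13)(15n − 11a − 11k − 11); both groups contain (15n − 11a − 11k − 11).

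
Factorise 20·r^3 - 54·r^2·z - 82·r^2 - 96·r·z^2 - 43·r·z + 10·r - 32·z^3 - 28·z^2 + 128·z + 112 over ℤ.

Group: 5·r·(4·r^2 - 14·r·z - 10·r - 8·z^2 - 23·z - 14) + (4·z - 8)·(4·r^2 - 14·r·z - 10·r - 8·z^2 - 23·z - 14); both groups contain (4·r^2 - 14·r·z - 10·r - 8·z^2 - 23·z - 14), so (5·r + 4·z - 8) is a factor with cofactor 4·r^2 - 14·r·z - 10·r - 8·z^2 - 23·z - 14.
The cofactor groups again: 4·r^2 - 14·r·z - 10·r - 8·z^2 - 23·z - 14 = 2·r·(2·r - 8·z - 7) + (z + 2)·(2·r - 8·z - 7); both groups contain (2·r - 8·z - 7), giving (2·r + z + 2)·(2·r - 8·z - 7).

(2·r + z + 2)·(2·r - 8·z - 7)·(5·r + 4·z - 8)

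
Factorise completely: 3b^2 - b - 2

(3b + 2)(b - 1)

Need a pair with product 3·(-2) = -6 and sum -1: that's -3 and 2.
Split the middle term: 3b^2 - 3b + 2b - 2 = 3b(b - 1) + 2(b - 1).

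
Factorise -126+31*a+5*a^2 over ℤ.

(5*a-14)*(a+9)

Need a pair with product 5·(-126) = -630 and sum 31: that's -14 and 45.
Split the middle term: 5*a^2-14*a + 45*a-126 = a*(5*a-14) + 9*(5*a-14).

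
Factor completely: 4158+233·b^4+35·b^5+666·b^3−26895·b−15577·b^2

(5·b+9)·(7·b−1)·(b−6)·(b^2+11·b+77)

By the rational root theorem, b = −9/5 is a root, giving the factor (5·b+9) and quotient 7·b^4+34·b^3+72·b^2−3245·b+462.
Continuing, b = 6 is a root, giving the factor (b−6) and quotient 7·b^3+76·b^2+528·b−77.
Continuing, b = 1/7 is a root, so (7·b−1) divides it; the quotient is b^2+11·b+77.
The quadratic b^2+11·b+77 has discriminant −187 < 0 and is irreducible over ℤ.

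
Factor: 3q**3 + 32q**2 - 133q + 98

Testing divisors of the constant over divisors of the leading coefficient, q = 7/3 is a root, so (3q - 7) is a factor; dividing leaves q**2 + 13q - 14.
The remaining quadratic factors as (q + 14)(q - 1).

(3q - 7)(q + 14)(q - 1)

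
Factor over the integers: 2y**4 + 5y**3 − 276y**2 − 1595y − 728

Testing divisors of the constant over divisors of the leading coefficient, y = −1/2 is a root, so (2y + 1) is a factor; dividing leaves y**3 + 2y**2 − 139y − 728.
Then y = −8 is a root, so (y + 8) divides it; the quotient is y**2 − 6y − 91.
The remaining quadratic factors as (y + 7)(y − 13).

(2y + 1)(y + 7)(y + 8)(y − 13)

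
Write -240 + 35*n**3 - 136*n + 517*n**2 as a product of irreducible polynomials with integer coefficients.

(5*n - 4)*(7*n + 4)*(n + 15)

Testing divisors of the constant over divisors of the leading coefficient, n = 4/5 is a root, so (5*n - 4) divides it; the quotient is 7*n**2 + 109*n + 60.
The remaining quadratic factors as (7*n + 4)(n + 15).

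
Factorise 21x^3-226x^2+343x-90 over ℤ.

(3x-1)(7x-10)(x-9)

By the rational root theorem, x = 9 is a root, so (x-9) is a factor; dividing leaves 21x^2-37x+10.
The remaining quadratic factors as (3x-1)(7x-10).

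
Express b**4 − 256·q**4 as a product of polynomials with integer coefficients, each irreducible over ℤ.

(b)⁴ − (4·q)⁴ = ((b)² − (4·q)²)((b)² + (4·q)²); the first factor splits again, the second (b**2 + 16·q**2) is irreducible.

(b + 4·q)·(b − 4·q)·(b**2 + 16·q**2)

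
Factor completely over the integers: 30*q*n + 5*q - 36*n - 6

(5*q - 6)*(6*n + 1)

Group as (30*q*n + 5*q) + (-36*n - 6) = 5*q*(6*n + 1) - 6*(6*n + 1).
Both groups share the factor (6*n + 1).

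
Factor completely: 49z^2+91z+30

Need a pair with product 49·30 = 1470 and sum 91: that's 21 and 70.
Split the middle term: 49z^2+21z + 70z+30 = 7z(7z+3) + 10(7z+3).

(7z+10)(7z+3)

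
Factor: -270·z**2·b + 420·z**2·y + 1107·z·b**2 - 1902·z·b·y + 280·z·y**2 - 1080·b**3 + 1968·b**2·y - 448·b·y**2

Group: 9·b·(-30·z**2 + 123·z·b - 20·z·y - 120·b**2 + 32·b·y) - 14·y·(-30·z**2 + 123·z·b - 20·z·y - 120·b**2 + 32·b·y); both groups contain (-30·z**2 + 123·z·b - 20·z·y - 120·b**2 + 32·b·y), so (9·b - 14·y) is a factor with cofactor -30·z**2 + 123·z·b - 20·z·y - 120·b**2 + 32·b·y.
The cofactor groups again: -30·z**2 + 123·z·b - 20·z·y - 120·b**2 + 32·b·y = -5·z·(6·z - 15·b + 4·y) + 8·b·(6·z - 15·b + 4·y); both groups contain (6·z - 15·b + 4·y), giving -(5·z - 8·b)·(6·z - 15·b + 4·y).

-(6·z - 15·b + 4·y)·(5·z - 8·b)·(9·b - 14·y)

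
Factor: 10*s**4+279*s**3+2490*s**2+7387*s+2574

By the rational root theorem, s = -13 is a root, so (s+13) divides it; the quotient is 10*s**3+149*s**2+553*s+198.
Then s = -9 is a root, giving the factor (s+9) and quotient 10*s**2+59*s+22.
The remaining quadratic factors as (5*s+2)(2*s+11).

(2*s+11)*(5*s+2)*(s+13)*(s+9)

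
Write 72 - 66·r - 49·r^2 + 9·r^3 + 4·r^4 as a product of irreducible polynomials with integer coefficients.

(4·r - 3)·(r + 2)·(r + 4)·(r - 3)

Among the possible rational roots, r = 3/4 is a root, so (4·r - 3) is a factor; dividing leaves r^3 + 3·r^2 - 10·r - 24.
Then r = -2 is a root, so (r + 2) divides it; the quotient is r^2 + r - 12.
The remaining quadratic factors as (r - 3)(r + 4).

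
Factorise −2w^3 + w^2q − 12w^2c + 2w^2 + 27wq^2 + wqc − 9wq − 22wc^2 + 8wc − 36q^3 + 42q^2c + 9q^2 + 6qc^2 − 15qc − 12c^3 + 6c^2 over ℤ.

−(w + 4q + 2c − 1)(2w − 3q + 2c)(w − 3q + 3c)

Group: w(−2w^2 + 9wq − 8wc − 9q^2 + 15qc − 6c^2) + (4q + 2c − 1)(−2w^2 + 9wq − 8wc − 9q^2 + 15qc − 6c^2); both groups contain (−2w^2 + 9wq − 8wc − 9q^2 + 15qc − 6c^2), so (w + 4q + 2c − 1) is a factor with cofactor −2w^2 + 9wq − 8wc − 9q^2 + 15qc − 6c^2.
The cofactor groups again: −2w^2 + 9wq − 8wc − 9q^2 + 15qc − 6c^2 = −w(2w − 3q + 2c) + (3q − 3c)(2w − 3q + 2c); both groups contain (2w − 3q + 2c), giving −(w − 3q + 3c)(2w − 3q + 2c).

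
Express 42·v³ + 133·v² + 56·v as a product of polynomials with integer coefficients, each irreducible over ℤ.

Pull out the common factor 7·v, then factor the remaining trinomial.

7·v·(2·v + 1)·(3·v + 8)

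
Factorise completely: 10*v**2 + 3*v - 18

Need a pair with product 10·(-18) = -180 and sum 3: that's 15 and -12.
Split the middle term: 10*v**2 + 15*v - 12*v - 18 = 5*v*(2*v + 3) - 6*(2*v + 3).

(2*v + 3)*(5*v - 6)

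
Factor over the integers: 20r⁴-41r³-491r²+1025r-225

(4r-1)(5r-9)(r+5)(r-5)

By the rational root theorem, r = 5 is a root, giving the factor (r-5) and quotient 20r³+59r²-196r+45.
Next, r = 9/5 is a root, so (5r-9) divides it; the quotient is 4r²+19r-5.
The remaining quadratic factors as (4r-1)(r+5).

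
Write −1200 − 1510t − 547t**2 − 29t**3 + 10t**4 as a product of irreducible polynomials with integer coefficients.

By the rational root theorem, t = 10 is a root, giving the factor (t − 10) and quotient 10t**3 + 71t**2 + 163t + 120.
Continuing, t = −8/5 is a root, so (5t + 8) divides it; the quotient is 2t**2 + 11t + 15.
The remaining quadratic factors as (2t + 5)(t + 3).

(2t + 5)(5t + 8)(t + 3)(t − 10)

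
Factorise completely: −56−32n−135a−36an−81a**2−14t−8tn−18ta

Group: −9a(2t+9a+8) + (−4n−7)(2t+9a+8); both groups contain (2t+9a+8).

−(2t+9a+8)(9a+4n+7)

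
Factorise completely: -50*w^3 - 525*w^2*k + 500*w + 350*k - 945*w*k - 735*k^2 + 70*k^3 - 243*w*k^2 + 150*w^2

Group: 10*w*(-5*w^2 - 49*w*k + 15*w + 10*k^2 - 105*k + 50) + 7*k*(-5*w^2 - 49*w*k + 15*w + 10*k^2 - 105*k + 50); both groups contain (-5*w^2 - 49*w*k + 15*w + 10*k^2 - 105*k + 50), so (10*w + 7*k) is a factor with cofactor -5*w^2 - 49*w*k + 15*w + 10*k^2 - 105*k + 50.
The cofactor groups again: -5*w^2 - 49*w*k + 15*w + 10*k^2 - 105*k + 50 = -w*(5*w - k + 10) + (-10*k + 5)*(5*w - k + 10); both groups contain (5*w - k + 10), giving -(w + 10*k - 5)*(5*w - k + 10).

-(5*w - k + 10)*(w + 10*k - 5)*(10*w + 7*k)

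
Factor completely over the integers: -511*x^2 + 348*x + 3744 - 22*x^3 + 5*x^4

(5*x + 13)*(x + 8)*(x - 12)*(x - 3)

By the rational root theorem, x = -13/5 is a root, so (5*x + 13) divides it; the quotient is x^3 - 7*x^2 - 84*x + 288.
Continuing, x = 12 is a root, so (x - 12) is a factor; dividing leaves x^2 + 5*x - 24.
The remaining quadratic factors as (x - 3)(x + 8).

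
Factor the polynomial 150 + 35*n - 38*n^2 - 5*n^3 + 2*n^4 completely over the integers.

Among the possible rational roots, n = 5/2 is a root, so (2*n - 5) is a factor; dividing leaves n^3 - 19*n - 30.
Next, n = -3 is a root, giving the factor (n + 3) and quotient n^2 - 3*n - 10.
The remaining quadratic factors as (n + 2)(n - 5).

(2*n - 5)*(n + 2)*(n + 3)*(n - 5)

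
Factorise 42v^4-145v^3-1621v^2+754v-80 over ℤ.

By the rational root theorem, v = 2/7 is a root, so (7v-2) is a factor; dividing leaves 6v^3-19v^2-237v+40.
Then v = 1/6 is a root, so (6v-1) divides it; the quotient is v^2-3v-40.
The remaining quadratic factors as (v+5)(v-8).

(6v-1)(7v-2)(v+5)(v-8)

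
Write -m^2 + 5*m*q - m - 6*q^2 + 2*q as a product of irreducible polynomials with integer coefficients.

Group: -m*(m - 2*q) + (3*q - 1)*(m - 2*q); both groups contain (m - 2*q).

-(m - 2*q)*(m - 3*q + 1)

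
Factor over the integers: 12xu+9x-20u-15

(3x-5)(4u+3)

Group as (12xu+9x) + (-20u-15) = 3x(4u+3) - 5(4u+3).
Both groups share the factor (4u+3).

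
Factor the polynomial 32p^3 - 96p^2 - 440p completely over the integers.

8p(2p + 5)(2p - 11)

Pull out the common factor 8p, then factor the remaining trinomial.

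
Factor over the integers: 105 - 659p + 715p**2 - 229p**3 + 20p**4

By the rational root theorem, p = 1/5 is a root, giving the factor (5p - 1) and quotient 4p**3 - 45p**2 + 134p - 105.
Then p = 7 is a root, so (p - 7) is a factor; dividing leaves 4p**2 - 17p + 15.
The remaining quadratic factors as (p - 3)(4p - 5).

(4p - 5)(5p - 1)(p - 3)(p - 7)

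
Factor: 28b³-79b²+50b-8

(4b-1)(7b-4)(b-2)

By the rational root theorem, b = 1/4 is a root, giving the factor (4b-1) and quotient 7b²-18b+8.
The remaining quadratic factors as (b-2)(7b-4).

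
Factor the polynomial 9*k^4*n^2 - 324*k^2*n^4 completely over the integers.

Factor out 9*k^2*n^2, leaving k^2 - 36*n^2, which is a difference of two squares.

9*k^2*n^2*(k + 6*n)*(k - 6*n)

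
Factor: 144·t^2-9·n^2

9·(4·t-n)·(4·t+n)

Factor out 9, leaving 16·t^2-n^2, which is a difference of two squares.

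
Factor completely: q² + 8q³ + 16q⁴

q²(4q + 1)²

Factor out q² first: what remains is 16q² + 8q + 1.
Recognize a perfect-square trinomial with the parts 4q and 1.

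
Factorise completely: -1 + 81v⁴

(3v + 1)(3v - 1)(9v² + 1)

Difference of squares twice: with A = 3v and B = 1, A⁴ − B⁴ = (A² − B²)(A² + B²), and A² − B² factors again.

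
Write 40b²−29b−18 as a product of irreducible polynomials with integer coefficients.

(5b+2)(8b−9)

Need a pair with product 40·(−18) = −720 and sum −29: that's 16 and −45.
Split the middle term: 40b²+16b − 45b−18 = 8b(5b+2) − 9(5b+2).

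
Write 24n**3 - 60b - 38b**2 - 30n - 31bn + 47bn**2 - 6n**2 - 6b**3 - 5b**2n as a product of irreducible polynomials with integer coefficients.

Group: b(-6b**2 + 13bn - 20b + 8n**2 - 10n) + (3n + 3)(-6b**2 + 13bn - 20b + 8n**2 - 10n); both groups contain (-6b**2 + 13bn - 20b + 8n**2 - 10n), so (b + 3n + 3) is a factor with cofactor -6b**2 + 13bn - 20b + 8n**2 - 10n.
The cofactor groups again: -6b**2 + 13bn - 20b + 8n**2 - 10n = -2b(3b - 8n + 10) - n(3b - 8n + 10); both groups contain (3b - 8n + 10), giving -(2b + n)(3b - 8n + 10).

-(2b + n)(3b - 8n + 10)(b + 3n + 3)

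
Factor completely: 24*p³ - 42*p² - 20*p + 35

(4*p - 7)*(6*p² - 5)

Group as (24*p³ - 20*p) + (-42*p² + 35) = 4*p*(6*p² - 5) - 7*(6*p² - 5).
Both groups share the factor (6*p² - 5).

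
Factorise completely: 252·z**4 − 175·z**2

7·z**2·(6·z + 5)·(6·z − 5)

Pull out the common factor 7·z**2; 36·z**2 − 25 is a difference of squares.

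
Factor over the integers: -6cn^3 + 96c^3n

Pull out the common factor 6cn; 16c^2 - n^2 is a difference of squares.

6cn(4c + n)(4c - n)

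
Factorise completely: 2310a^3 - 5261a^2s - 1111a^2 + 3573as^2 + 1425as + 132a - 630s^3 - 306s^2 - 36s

(11a - 3s)(14a - 15s - 3)(15a - 14s - 4)

Group: 15a(154a^2 - 207as - 33a + 45s^2 + 9s) + (-14s - 4)(154a^2 - 207as - 33a + 45s^2 + 9s); both groups contain (154a^2 - 207as - 33a + 45s^2 + 9s), so (15a - 14s - 4) is a factor with cofactor 154a^2 - 207as - 33a + 45s^2 + 9s.
The cofactor groups again: 154a^2 - 207as - 33a + 45s^2 + 9s = 14a(11a - 3s) + (-15s - 3)(11a - 3s); both groups contain (11a - 3s), giving (14a - 15s - 3)(11a - 3s).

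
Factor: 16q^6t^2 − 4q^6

4q^6(2t + 1)(2t − 1)

Factor out 4q^6 first: what remains is 4t^2 − 1.
Recognize a difference of squares with the parts 2t and 1.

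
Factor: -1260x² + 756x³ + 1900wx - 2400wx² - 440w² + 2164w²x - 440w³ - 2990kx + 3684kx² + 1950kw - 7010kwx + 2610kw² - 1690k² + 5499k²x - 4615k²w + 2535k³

(13k - 11w + 9x)(13k - 4w + 14x)(15k - 10w + 6x - 10)

Group: 13k(195k² - 190kw + 288kx - 130k + 40w² - 164wx + 40w + 84x² - 140x) + (-11w + 9x)(195k² - 190kw + 288kx - 130k + 40w² - 164wx + 40w + 84x² - 140x); both groups contain (195k² - 190kw + 288kx - 130k + 40w² - 164wx + 40w + 84x² - 140x), so (13k - 11w + 9x) is a factor with cofactor 195k² - 190kw + 288kx - 130k + 40w² - 164wx + 40w + 84x² - 140x.
The cofactor groups again: 195k² - 190kw + 288kx - 130k + 40w² - 164wx + 40w + 84x² - 140x = 13k(15k - 10w + 6x - 10) + (-4w + 14x)(15k - 10w + 6x - 10); both groups contain (15k - 10w + 6x - 10), giving (13k - 4w + 14x)(15k - 10w + 6x - 10).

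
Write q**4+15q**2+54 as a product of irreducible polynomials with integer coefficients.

Substitute u = q**2 to get a quadratic in u, then factor.
q**2+9 is irreducible over ℤ (sum of squares).
q**2+6 is irreducible over ℤ (always positive, so no real roots).

(q**2+6)(q**2+9)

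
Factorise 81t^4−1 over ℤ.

(3t+1)(3t−1)(9t^2+1)

(3t)⁴ − (1)⁴ = ((3t)² − (1)²)((3t)² + (1)²); the first factor splits again, the second (9t^2+1) is irreducible.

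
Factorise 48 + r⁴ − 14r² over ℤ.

Substitute u = r² to get a quadratic in u, then factor.
r² − 8 is irreducible over ℤ (8 is not a perfect square).
r² − 6 is irreducible over ℤ (6 is not a perfect square).

(r² − 6)(r² − 8)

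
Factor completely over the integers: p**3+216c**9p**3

p**3(6c**3+1)(36c**6−6c**3+1)

Pull out the common factor p**3, leaving 216c**9+1.
Recognize a sum of cubes with the parts 1 and 6c**3.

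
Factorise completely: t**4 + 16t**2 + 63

(t**2 + 7)(t**2 + 9)

Substitute u = t**2 to get a quadratic in u, then factor.
t**2 + 7 is irreducible over ℤ (always positive, so no real roots).
t**2 + 9 is irreducible over ℤ (sum of squares).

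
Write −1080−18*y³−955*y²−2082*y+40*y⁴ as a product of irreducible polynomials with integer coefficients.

(2*y+5)*(4*y+9)*(5*y+4)*(y−6)

Among the possible rational roots, y = −5/2 is a root, giving the factor (2*y+5) and quotient 20*y³−59*y²−330*y−216.
Then y = −9/4 is a root, so (4*y+9) divides it; the quotient is 5*y²−26*y−24.
The remaining quadratic factors as (5*y+4)(y−6).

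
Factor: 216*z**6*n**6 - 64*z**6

8*z**6*(3*n**2 - 2)*(9*n**4 + 6*n**2 + 4)

Pull out the common factor 8*z**6, leaving 27*n**6 - 8.
Recognize a difference of cubes with the parts 3*n**2 and 2.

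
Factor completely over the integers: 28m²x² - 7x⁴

Pull out the common factor 7x²; 4m² - x² is a difference of squares.

7x²(2m + x)(2m - x)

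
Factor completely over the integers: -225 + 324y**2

9(6y + 5)(6y - 5)

Pull out the common factor 9; 36y**2 - 25 is a difference of squares.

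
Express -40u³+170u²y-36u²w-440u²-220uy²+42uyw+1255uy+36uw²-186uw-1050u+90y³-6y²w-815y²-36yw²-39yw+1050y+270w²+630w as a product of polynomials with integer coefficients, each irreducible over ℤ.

Group: 2u(-20u²+65uy-18uw-70u-45y²+3yw+70y+18w²+42w) + (-2y+15)(-20u²+65uy-18uw-70u-45y²+3yw+70y+18w²+42w); both groups contain (-20u²+65uy-18uw-70u-45y²+3yw+70y+18w²+42w), so (2u-2y+15) is a factor with cofactor -20u²+65uy-18uw-70u-45y²+3yw+70y+18w²+42w.
The cofactor groups again: -20u²+65uy-18uw-70u-45y²+3yw+70y+18w²+42w = -5u(4u-9y+6w+14) + (5y+3w)(4u-9y+6w+14); both groups contain (4u-9y+6w+14), giving -(5u-5y-3w)(4u-9y+6w+14).

-(2u-2y+15)(4u-9y+6w+14)(5u-5y-3w)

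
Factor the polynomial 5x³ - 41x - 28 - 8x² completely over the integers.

Among the possible rational roots, x = -7/5 is a root, giving the factor (5x + 7) and quotient x² - 3x - 4.
The remaining quadratic factors as (x - 4)(x + 1).

(5x + 7)(x + 1)(x - 4)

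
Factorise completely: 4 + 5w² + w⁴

Substitute u = w² to get a quadratic in u, then factor.
w² + 4 is irreducible over ℤ (sum of squares).
w² + 1 is irreducible over ℤ (sum of squares).

(w² + 1)(w² + 4)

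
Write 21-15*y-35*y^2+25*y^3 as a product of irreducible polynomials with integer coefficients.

Group as (25*y^3-15*y) + (-35*y^2+21) = 5*y*(5*y^2-3) - 7*(5*y^2-3).
Both groups share the factor (5*y^2-3).

(5*y-7)*(5*y^2-3)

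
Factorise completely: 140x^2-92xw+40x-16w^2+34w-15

Group: 10x(14x+2w-3) + (-8w+5)(14x+2w-3); both groups contain (14x+2w-3).

(10x-8w+5)(14x+2w-3)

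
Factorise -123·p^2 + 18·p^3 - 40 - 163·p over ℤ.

(3·p + 1)·(6·p + 5)·(p - 8)

Among the possible rational roots, p = -1/3 is a root, so (3·p + 1) is a factor; dividing leaves 6·p^2 - 43·p - 40.
The remaining quadratic factors as (p - 8)(6·p + 5).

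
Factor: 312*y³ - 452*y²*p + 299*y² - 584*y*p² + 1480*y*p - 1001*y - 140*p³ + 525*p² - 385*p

Group: 13*y*(24*y² - 44*y*p + 23*y - 28*p² + 105*p - 77) + 5*p*(24*y² - 44*y*p + 23*y - 28*p² + 105*p - 77); both groups contain (24*y² - 44*y*p + 23*y - 28*p² + 105*p - 77), so (13*y + 5*p) is a factor with cofactor 24*y² - 44*y*p + 23*y - 28*p² + 105*p - 77.
The cofactor groups again: 24*y² - 44*y*p + 23*y - 28*p² + 105*p - 77 = 8*y*(3*y - 7*p + 7) + (4*p - 11)*(3*y - 7*p + 7); both groups contain (3*y - 7*p + 7), giving (8*y + 4*p - 11)*(3*y - 7*p + 7).

(3*y - 7*p + 7)*(8*y + 4*p - 11)*(13*y + 5*p)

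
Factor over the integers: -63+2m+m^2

Two integers with product -63 and sum 2 are -7 and 9.

(m+9)(m-7)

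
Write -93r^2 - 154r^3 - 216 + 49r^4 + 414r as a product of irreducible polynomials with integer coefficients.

(7r + 12)(7r - 6)(r - 1)(r - 3)

Trying the rational-root candidates, r = 3 is a root, giving the factor (r - 3) and quotient 49r^3 - 7r^2 - 114r + 72.
Then r = -12/7 is a root, so (7r + 12) divides it; the quotient is 7r^2 - 13r + 6.
The remaining quadratic factors as (r - 1)(7r - 6).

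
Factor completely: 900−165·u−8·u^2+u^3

(u+12)·(u−15)·(u−5)

Among the possible rational roots, u = 15 is a root, so (u−15) is a factor; dividing leaves u^2+7·u−60.
The remaining quadratic factors as (u+12)(u−5).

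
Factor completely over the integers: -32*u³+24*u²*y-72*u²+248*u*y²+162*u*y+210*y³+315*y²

Group: 4*u*(-8*u²+16*u*y-18*u+42*y²+63*y) + 5*y*(-8*u²+16*u*y-18*u+42*y²+63*y); both groups contain (-8*u²+16*u*y-18*u+42*y²+63*y), so (4*u+5*y) is a factor with cofactor -8*u²+16*u*y-18*u+42*y²+63*y.
The cofactor groups again: -8*u²+16*u*y-18*u+42*y²+63*y = -2*u*(4*u+6*y+9) + 7*y*(4*u+6*y+9); both groups contain (4*u+6*y+9), giving -(2*u-7*y)*(4*u+6*y+9).

-(2*u-7*y)*(4*u+5*y)*(4*u+6*y+9)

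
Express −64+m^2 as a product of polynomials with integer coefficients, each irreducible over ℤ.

Two integers with product −64 and sum 0 are −8 and 8.

(m+8)(m−8)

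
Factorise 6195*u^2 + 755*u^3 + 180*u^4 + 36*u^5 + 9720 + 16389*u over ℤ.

(2*u + 9)*(3*u + 8)*(6*u + 5)*(u^2 - 3*u + 27)

Testing divisors of the constant over divisors of the leading coefficient, u = -8/3 is a root, giving the factor (3*u + 8) and quotient 12*u^4 + 28*u^3 + 177*u^2 + 1593*u + 1215.
Next, u = -9/2 is a root, so (2*u + 9) divides it; the quotient is 6*u^3 - 13*u^2 + 147*u + 135.
Next, u = -5/6 is a root, so (6*u + 5) is a factor; dividing leaves u^2 - 3*u + 27.
The quadratic u^2 - 3*u + 27 has discriminant -99 < 0 and is irreducible over ℤ.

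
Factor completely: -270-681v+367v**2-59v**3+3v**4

Testing divisors of the constant over divisors of the leading coefficient, v = 9 is a root, giving the factor (v-9) and quotient 3v**3-32v**2+79v+30.
Next, v = -1/3 is a root, giving the factor (3v+1) and quotient v**2-11v+30.
The remaining quadratic factors as (v-5)(v-6).

(3v+1)(v-5)(v-6)(v-9)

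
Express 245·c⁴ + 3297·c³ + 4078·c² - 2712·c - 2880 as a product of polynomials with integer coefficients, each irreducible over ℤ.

(5·c + 8)·(7·c + 5)·(7·c - 6)·(c + 12)

Testing divisors of the constant over divisors of the leading coefficient, c = -8/5 is a root, so (5·c + 8) divides it; the quotient is 49·c³ + 581·c² - 114·c - 360.
Continuing, c = -12 is a root, so (c + 12) divides it; the quotient is 49·c² - 7·c - 30.
The remaining quadratic factors as (7·c + 5)(7·c - 6).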